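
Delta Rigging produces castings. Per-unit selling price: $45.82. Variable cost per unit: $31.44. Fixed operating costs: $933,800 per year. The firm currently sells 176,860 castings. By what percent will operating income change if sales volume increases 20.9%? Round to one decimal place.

Total contribution margin = 176,860 × $14.38 = $2,543,246.80.
Subtracting fixed costs: EBIT = $2,543,246.80 − $933,800 = $1,609,446.80.
Degree of operating leverage = $2,543,246.80 / $1,609,446.80 = 1.5802.
%ΔEBIT = DOL × %ΔSales = 1.5802 × +20.9% = +33.0%.

+33.0%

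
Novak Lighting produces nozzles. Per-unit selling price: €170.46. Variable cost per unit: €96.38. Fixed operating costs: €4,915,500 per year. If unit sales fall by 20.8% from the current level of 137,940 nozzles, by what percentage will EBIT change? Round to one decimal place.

Contribution at this volume is 137,940 × €74.08 = €10,218,595.20.
Operating income = contribution − fixed costs = €10,218,595.20 − €4,915,500 = €5,303,095.20.
Degree of operating leverage = €10,218,595.20 / €5,303,095.20 = 1.9269.
%ΔEBIT = DOL × %ΔSales = 1.9269 × -20.8% = -40.1%.

-40.1%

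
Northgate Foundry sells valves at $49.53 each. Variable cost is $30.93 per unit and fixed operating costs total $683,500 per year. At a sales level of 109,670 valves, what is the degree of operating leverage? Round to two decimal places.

Contribution at this volume is 109,670 × $18.60 = $2,039,862.00.
Operating income = contribution − fixed costs = $2,039,862.00 − $683,500 = $1,356,362.00.
Degree of operating leverage = $2,039,862.00 / $1,356,362.00 = 1.5039.

1.50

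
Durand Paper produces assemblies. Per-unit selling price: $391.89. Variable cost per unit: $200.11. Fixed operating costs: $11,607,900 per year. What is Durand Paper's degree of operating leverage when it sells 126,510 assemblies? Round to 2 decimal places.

1.92

Contribution at this volume is 126,510 × $191.78 = $24,262,087.80.
Subtracting fixed costs: EBIT = $24,262,087.80 − $11,607,900 = $12,654,187.80.
So DOL = total CM / EBIT = $24,262,087.80 / $12,654,187.80 = 1.9173.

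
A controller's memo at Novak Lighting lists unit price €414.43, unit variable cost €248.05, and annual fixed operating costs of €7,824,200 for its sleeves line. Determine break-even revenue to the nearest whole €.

Contribution margin per unit = €414.43 − €248.05 = €166.38, a CM ratio of €166.38 ÷ €414.43 = 0.4015.
Break-even revenue = fixed costs × price ÷ CM = €7,824,200 × €414.43 ÷ €166.38 = €19,489,020.

€19,489,020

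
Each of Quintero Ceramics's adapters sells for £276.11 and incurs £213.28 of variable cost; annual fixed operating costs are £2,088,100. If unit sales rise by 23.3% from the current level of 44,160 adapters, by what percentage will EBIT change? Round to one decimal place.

+94.2%

At 44,160 units, contribution = 44,160 × £62.83 = £2,774,572.80.
Operating income = contribution − fixed costs = £2,774,572.80 − £2,088,100 = £686,472.80.
DOL = contribution ÷ EBIT = £2,774,572.80 ÷ £686,472.80 = 4.0418.
%ΔEBIT = DOL × %ΔSales = 4.0418 × +23.3% = +94.2%.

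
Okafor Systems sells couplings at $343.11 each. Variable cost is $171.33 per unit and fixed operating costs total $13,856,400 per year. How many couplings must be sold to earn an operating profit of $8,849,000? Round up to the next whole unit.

Contribution margin per unit = $343.11 − $171.33 = $171.78.
Required volume = (fixed costs + target profit) ÷ CM = ($13,856,400 + $8,849,000) ÷ $171.78 = 132,177.20, so 132,178 couplings.

132,178 couplings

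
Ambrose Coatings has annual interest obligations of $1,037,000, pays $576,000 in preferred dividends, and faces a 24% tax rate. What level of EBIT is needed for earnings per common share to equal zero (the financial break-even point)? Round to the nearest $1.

Preferred dividends are paid after tax, so their pre-tax equivalent is $576,000 ÷ (1 − 0.24) = $757,894.74.
EPS = 0 when EBIT covers interest plus the pre-tax preferred burden: $1,037,000 + $757,894.74 = $1,794,894.74.

$1,794,895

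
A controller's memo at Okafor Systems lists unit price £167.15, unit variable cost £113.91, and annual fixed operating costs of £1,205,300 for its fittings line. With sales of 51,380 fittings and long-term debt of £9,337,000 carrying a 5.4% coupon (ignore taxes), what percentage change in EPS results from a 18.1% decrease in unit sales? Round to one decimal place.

-48.3%

Total contribution margin = 51,380 × £53.24 = £2,735,471.20.
Subtracting fixed costs: EBIT = £2,735,471.20 − £1,205,300 = £1,530,171.20.
Interest = £504,198.00, so EBIT − I = £1,025,973.20.
Degree of combined leverage = contribution ÷ (EBIT − I) = £2,735,471.20 ÷ £1,025,973.20 = 2.6662.
EPS therefore changes by 2.6662 × (-18.1%) = -48.3%.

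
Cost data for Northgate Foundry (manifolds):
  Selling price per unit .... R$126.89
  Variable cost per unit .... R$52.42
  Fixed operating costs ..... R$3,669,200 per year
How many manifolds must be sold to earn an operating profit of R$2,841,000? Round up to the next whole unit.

87,421 manifolds

Unit CM = price − variable cost = R$126.89 − R$52.42 = R$74.47.
Units = (FC + target) / CM = (R$3,669,200 + R$2,841,000) / R$74.47 = 87,420.44, so 87,421 manifolds.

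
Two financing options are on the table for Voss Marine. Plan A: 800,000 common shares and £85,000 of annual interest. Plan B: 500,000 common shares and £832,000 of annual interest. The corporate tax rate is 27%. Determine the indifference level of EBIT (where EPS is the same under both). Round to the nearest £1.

Set EPS_A = EPS_B: (EBIT − £85,000)(1 − 0.27) ÷ 800,000 = (EBIT − £832,000)(1 − 0.27) ÷ 500,000.
Cancelling (1 − t) and cross-multiplying: 500,000·(EBIT − 85,000) = 800,000·(EBIT − 832,000).
EBIT × (800,000 − 500,000) = 832,000 × 800,000 − 85,000 × 500,000 = 623,100,000,000, so EBIT = 623,100,000,000 ÷ 300,000 = 2,077,000.00.

£2,077,000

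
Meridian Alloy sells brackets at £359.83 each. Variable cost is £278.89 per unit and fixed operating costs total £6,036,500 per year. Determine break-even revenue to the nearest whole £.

£26,836,098

Contribution margin per unit = £359.83 − £278.89 = £80.94, a CM ratio of £80.94 ÷ £359.83 = 0.2249.
Break-even revenue = fixed costs × price ÷ CM = £6,036,500 × £359.83 ÷ £80.94 = £26,836,098.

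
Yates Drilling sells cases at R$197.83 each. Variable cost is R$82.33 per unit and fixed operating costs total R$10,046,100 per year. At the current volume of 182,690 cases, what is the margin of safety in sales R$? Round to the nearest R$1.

R$18,934,463

Contribution margin per unit = R$197.83 − R$82.33 = R$115.50. Break-even units = R$10,046,100 ÷ R$115.50 = 86,979.22; break-even revenue = 86,979.22 × R$197.83 = R$17,207,099.25.
Current sales = 182,690 × R$197.83 = R$36,141,562.70.
Margin of safety = R$36,141,562.70 − R$17,207,099.25 = R$18,934,463.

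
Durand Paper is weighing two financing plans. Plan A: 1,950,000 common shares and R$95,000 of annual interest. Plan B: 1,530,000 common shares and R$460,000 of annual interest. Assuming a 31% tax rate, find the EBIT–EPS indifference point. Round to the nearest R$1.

R$1,789,643

At indifference, (EBIT − 95,000)(1 − t)/1,950,000 = (EBIT − 460,000)(1 − t)/1,530,000.
The (1 − t) factor cancels: (EBIT − 95,000) × 1,530,000 = (EBIT − 460,000) × 1,950,000.
EBIT × (1,950,000 − 1,530,000) = 460,000 × 1,950,000 − 95,000 × 1,530,000 = 751,650,000,000, so EBIT = 751,650,000,000 ÷ 420,000 = 1,789,642.86.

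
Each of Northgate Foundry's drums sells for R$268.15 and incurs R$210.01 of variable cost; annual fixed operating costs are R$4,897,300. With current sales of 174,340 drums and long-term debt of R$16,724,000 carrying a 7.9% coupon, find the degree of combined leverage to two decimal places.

At 174,340 units, contribution = 174,340 × R$58.14 = R$10,136,127.60.
Subtracting fixed costs: EBIT = R$10,136,127.60 − R$4,897,300 = R$5,238,827.60. Interest = R$1,321,196.00, so EBIT − I = R$3,917,631.60.
Degree of total leverage = total CM / (EBIT − interest) = R$10,136,127.60 / R$3,917,631.60 = 2.5873.

2.59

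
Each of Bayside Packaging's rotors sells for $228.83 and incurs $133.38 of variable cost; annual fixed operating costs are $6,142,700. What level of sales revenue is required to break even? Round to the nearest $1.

Contribution margin per unit = $228.83 − $133.38 = $95.45, a CM ratio of $95.45 ÷ $228.83 = 0.4171.
Break-even sales = FC ÷ CM ratio = $6,142,700 × $228.83 / $95.45 = $14,726,391.

$14,726,391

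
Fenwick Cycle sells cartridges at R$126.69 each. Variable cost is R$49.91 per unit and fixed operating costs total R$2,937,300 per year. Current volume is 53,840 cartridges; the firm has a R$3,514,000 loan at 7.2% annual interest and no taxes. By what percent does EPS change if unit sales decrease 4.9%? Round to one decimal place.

Total contribution margin = 53,840 × R$76.78 = R$4,133,835.20.
Subtracting fixed costs: EBIT = R$4,133,835.20 − R$2,937,300 = R$1,196,535.20.
Interest = R$253,008.00, so EBIT − I = R$943,527.20.
DCL = total CM / (EBIT − I) = R$4,133,835.20 / R$943,527.20 = 4.3813.
%ΔEPS = DCL × %ΔSales = 4.3813 × -4.9% = -21.5%.

-21.5%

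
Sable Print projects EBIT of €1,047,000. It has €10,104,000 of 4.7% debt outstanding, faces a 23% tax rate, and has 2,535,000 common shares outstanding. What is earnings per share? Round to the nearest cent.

€0.17

Interest = €474,888.00, so EBT = €1,047,000 − €474,888.00 = €572,112.00.
Net income = €572,112.00 × (1 − 0.23) = €440,526.24.
Per share: €440,526.24 / 2,535,000 shares = €0.17.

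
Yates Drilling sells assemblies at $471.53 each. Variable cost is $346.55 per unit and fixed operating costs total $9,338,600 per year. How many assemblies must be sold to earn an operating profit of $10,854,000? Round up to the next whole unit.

161,567 assemblies

Each unit contributes $471.53 − $346.55 = $124.98.
Required volume = (fixed costs + target profit) ÷ CM = ($9,338,600 + $10,854,000) ÷ $124.98 = 161,566.65, so 161,567 assemblies.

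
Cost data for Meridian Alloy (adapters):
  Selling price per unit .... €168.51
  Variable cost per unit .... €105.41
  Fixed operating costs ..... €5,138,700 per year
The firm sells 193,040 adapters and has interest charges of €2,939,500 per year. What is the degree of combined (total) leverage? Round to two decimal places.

2.97

At 193,040 units, contribution = 193,040 × €63.10 = €12,180,824.00.
EBIT = €12,180,824.00 − €5,138,700 = €7,042,124.00. Interest = €2,939,500.00.
DOL = €12,180,824.00 ÷ €7,042,124.00 = 1.7297; DFL = €7,042,124.00 ÷ €4,102,624.00 = 1.7165.
Combined leverage = 1.7297 × 1.7165 = 2.9690.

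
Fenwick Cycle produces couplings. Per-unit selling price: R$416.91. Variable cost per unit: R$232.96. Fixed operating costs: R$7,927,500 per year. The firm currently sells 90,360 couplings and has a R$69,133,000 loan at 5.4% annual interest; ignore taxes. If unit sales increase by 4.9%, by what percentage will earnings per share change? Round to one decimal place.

+16.4%

Contribution at this volume is 90,360 × R$183.95 = R$16,621,722.00.
Operating income = contribution − fixed costs = R$16,621,722.00 − R$7,927,500 = R$8,694,222.00.
Interest = R$3,733,182.00, so EBIT − I = R$4,961,040.00.
Degree of combined leverage = contribution ÷ (EBIT − I) = R$16,621,722.00 ÷ R$4,961,040.00 = 3.3505.
EPS therefore changes by 3.3505 × (+4.9%) = +16.4%.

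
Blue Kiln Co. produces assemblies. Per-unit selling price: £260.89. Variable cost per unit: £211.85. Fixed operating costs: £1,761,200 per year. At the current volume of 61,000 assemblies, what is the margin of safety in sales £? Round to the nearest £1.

£6,544,807

Unit CM = price − variable cost = £260.89 − £211.85 = £49.04. Break-even units = £1,761,200 ÷ £49.04 = 35,913.54; break-even revenue = 35,913.54 × £260.89 = £9,369,483.44.
Actual sales revenue = 61,000 × £260.89 = £15,914,290.00.
Margin of safety = £15,914,290.00 − £9,369,483.44 = £6,544,807.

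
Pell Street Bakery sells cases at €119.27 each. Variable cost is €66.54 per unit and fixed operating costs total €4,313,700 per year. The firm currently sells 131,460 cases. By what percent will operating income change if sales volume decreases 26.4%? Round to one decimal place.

-69.9%

At 131,460 units, contribution = 131,460 × €52.73 = €6,931,885.80.
Subtracting fixed costs: EBIT = €6,931,885.80 − €4,313,700 = €2,618,185.80.
DOL = contribution ÷ EBIT = €6,931,885.80 ÷ €2,618,185.80 = 2.6476.
So EBIT moves 2.6476 × (-26.4%) = -69.9%.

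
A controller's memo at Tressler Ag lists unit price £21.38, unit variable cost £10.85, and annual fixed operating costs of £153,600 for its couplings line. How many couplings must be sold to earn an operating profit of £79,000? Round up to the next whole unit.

22,090 couplings

Unit CM = price − variable cost = £21.38 − £10.85 = £10.53.
Units = (FC + target) / CM = (£153,600 + £79,000) / £10.53 = 22,089.27, so 22,090 couplings.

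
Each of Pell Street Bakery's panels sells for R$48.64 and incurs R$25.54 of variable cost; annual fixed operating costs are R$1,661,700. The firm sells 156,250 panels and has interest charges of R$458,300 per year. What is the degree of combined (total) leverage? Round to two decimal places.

At 156,250 units, contribution = 156,250 × R$23.10 = R$3,609,375.00.
Subtracting fixed costs: EBIT = R$3,609,375.00 − R$1,661,700 = R$1,947,675.00. Interest = R$458,300.00, so EBIT − I = R$1,489,375.00.
Degree of total leverage = total CM / (EBIT − interest) = R$3,609,375.00 / R$1,489,375.00 = 2.4234.

2.42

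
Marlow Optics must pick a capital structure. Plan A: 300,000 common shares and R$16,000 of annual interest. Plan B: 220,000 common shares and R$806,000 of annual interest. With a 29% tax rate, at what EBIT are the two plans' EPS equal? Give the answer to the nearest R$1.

At indifference, (EBIT − 16,000)(1 − t)/300,000 = (EBIT − 806,000)(1 − t)/220,000.
The (1 − t) factor cancels: (EBIT − 16,000) × 220,000 = (EBIT − 806,000) × 300,000.
Solving, EBIT = (806,000·300,000 − 16,000·220,000) / (300,000 − 220,000) = 238,280,000,000 / 80,000 = 2,978,500.00.

R$2,978,500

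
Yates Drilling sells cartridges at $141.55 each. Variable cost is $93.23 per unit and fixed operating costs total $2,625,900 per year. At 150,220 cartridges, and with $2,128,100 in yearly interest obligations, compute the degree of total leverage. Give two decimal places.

At 150,220 units, contribution = 150,220 × $48.32 = $7,258,630.40.
EBIT = $7,258,630.40 − $2,625,900 = $4,632,730.40. Interest = $2,128,100.00.
DOL = $7,258,630.40 ÷ $4,632,730.40 = 1.5668; DFL = $4,632,730.40 ÷ $2,504,630.40 = 1.8497.
DCL = DOL × DFL = 1.5668 × 1.8497 = 2.8981.

2.90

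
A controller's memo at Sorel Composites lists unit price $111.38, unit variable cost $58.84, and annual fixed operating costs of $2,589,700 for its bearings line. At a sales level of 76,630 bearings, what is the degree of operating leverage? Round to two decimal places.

2.80

Contribution at this volume is 76,630 × $52.54 = $4,026,140.20.
Subtracting fixed costs: EBIT = $4,026,140.20 − $2,589,700 = $1,436,440.20.
So DOL = total CM / EBIT = $4,026,140.20 / $1,436,440.20 = 2.8029.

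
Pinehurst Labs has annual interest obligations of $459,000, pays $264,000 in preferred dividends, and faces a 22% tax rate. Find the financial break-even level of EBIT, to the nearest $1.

Grossing the preferred dividend up to pre-tax terms: $264,000 / (1 − 0.22) = $338,461.54.
EPS = 0 when EBIT covers interest plus the pre-tax preferred burden: $459,000 + $338,461.54 = $797,461.54.

$797,462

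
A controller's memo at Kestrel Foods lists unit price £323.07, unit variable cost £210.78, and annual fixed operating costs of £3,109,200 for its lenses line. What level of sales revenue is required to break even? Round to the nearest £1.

£8,945,492

Contribution margin per unit = £323.07 − £210.78 = £112.29, a CM ratio of £112.29 ÷ £323.07 = 0.3476.
Break-even sales = FC ÷ CM ratio = £3,109,200 × £323.07 / £112.29 = £8,945,492.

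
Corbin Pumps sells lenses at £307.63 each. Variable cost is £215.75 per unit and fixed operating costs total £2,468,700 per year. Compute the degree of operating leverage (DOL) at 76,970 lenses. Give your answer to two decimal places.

Total contribution margin = 76,970 × £91.88 = £7,072,003.60.
Operating income = contribution − fixed costs = £7,072,003.60 − £2,468,700 = £4,603,303.60.
Degree of operating leverage = £7,072,003.60 / £4,603,303.60 = 1.5363.

1.54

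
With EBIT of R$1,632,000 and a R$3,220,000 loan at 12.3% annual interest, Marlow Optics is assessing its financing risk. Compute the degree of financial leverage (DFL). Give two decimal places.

Interest = R$396,060.00.
DFL = EBIT ÷ (EBIT − I) = R$1,632,000 ÷ (R$1,632,000 − R$396,060.00) = R$1,632,000 ÷ R$1,235,940.00 = 1.3205.

1.32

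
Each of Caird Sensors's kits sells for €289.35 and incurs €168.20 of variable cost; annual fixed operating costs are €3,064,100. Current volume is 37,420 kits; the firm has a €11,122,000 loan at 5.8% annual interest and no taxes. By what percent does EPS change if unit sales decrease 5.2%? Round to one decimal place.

-28.6%

At 37,420 units, contribution = 37,420 × €121.15 = €4,533,433.00.
Subtracting fixed costs: EBIT = €4,533,433.00 − €3,064,100 = €1,469,333.00.
Interest = €645,076.00, so EBIT − I = €824,257.00.
DCL = total CM / (EBIT − I) = €4,533,433.00 / €824,257.00 = 5.5000.
%ΔEPS = DCL × %ΔSales = 5.5000 × -5.2% = -28.6%.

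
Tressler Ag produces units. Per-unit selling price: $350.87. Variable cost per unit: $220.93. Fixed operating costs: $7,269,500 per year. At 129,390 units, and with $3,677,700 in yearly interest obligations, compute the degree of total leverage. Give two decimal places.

At 129,390 units, contribution = 129,390 × $129.94 = $16,812,936.60.
Subtracting fixed costs: EBIT = $16,812,936.60 − $7,269,500 = $9,543,436.60. Interest = $3,677,700.00.
DOL = $16,812,936.60 ÷ $9,543,436.60 = 1.7617; DFL = $9,543,436.60 ÷ $5,865,736.60 = 1.6270.
DCL = DOL × DFL = 1.7617 × 1.6270 = 2.8663.

2.87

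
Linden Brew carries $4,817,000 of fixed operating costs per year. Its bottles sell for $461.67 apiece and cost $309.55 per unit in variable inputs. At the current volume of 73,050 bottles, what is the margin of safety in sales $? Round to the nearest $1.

Contribution margin per unit = $461.67 − $309.55 = $152.12. Break-even units = $4,817,000 ÷ $152.12 = 31,665.79; break-even revenue = 31,665.79 × $461.67 = $14,619,145.35.
Current sales = 73,050 × $461.67 = $33,724,993.50.
Margin of safety = $33,724,993.50 − $14,619,145.35 = $19,105,848.

$19,105,848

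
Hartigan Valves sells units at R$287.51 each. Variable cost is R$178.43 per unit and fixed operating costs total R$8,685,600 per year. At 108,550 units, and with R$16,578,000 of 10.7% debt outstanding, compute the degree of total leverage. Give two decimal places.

8.57

Total contribution margin = 108,550 × R$109.08 = R$11,840,634.00.
Subtracting fixed costs: EBIT = R$11,840,634.00 − R$8,685,600 = R$3,155,034.00. Interest = R$1,773,846.00.
DOL = R$11,840,634.00 ÷ R$3,155,034.00 = 3.7529; DFL = R$3,155,034.00 ÷ R$1,381,188.00 = 2.2843.
DCL = DOL × DFL = 3.7529 × 2.2843 = 8.5727.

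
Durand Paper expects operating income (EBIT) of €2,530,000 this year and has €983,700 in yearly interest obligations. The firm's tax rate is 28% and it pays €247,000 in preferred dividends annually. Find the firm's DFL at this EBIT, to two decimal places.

2.10

Annual interest charges come to €983,700.00.
Preferred dividends grossed up pre-tax: €247,000 / (1 − 0.28) = €343,055.56.
DFL = EBIT ÷ [EBIT − I − D_p/(1−t)] = €2,530,000 ÷ [€2,530,000 − €983,700.00 − €343,055.56] = €2,530,000 ÷ €1,203,244.44 = 2.1026.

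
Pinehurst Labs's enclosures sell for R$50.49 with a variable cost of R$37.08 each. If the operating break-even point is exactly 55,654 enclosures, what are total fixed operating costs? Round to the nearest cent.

Unit CM = price − variable cost = R$50.49 − R$37.08 = R$13.41.
Fixed costs = break-even units × CM = 55,654 × R$13.41 = R$746,320.14.

R$746,320.14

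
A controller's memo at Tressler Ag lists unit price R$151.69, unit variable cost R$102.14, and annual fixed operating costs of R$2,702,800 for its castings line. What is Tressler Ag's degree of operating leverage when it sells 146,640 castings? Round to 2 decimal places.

At 146,640 units, contribution = 146,640 × R$49.55 = R$7,266,012.00.
Operating income = contribution − fixed costs = R$7,266,012.00 − R$2,702,800 = R$4,563,212.00.
DOL = contribution ÷ EBIT = R$7,266,012.00 ÷ R$4,563,212.00 = 1.5923.

1.59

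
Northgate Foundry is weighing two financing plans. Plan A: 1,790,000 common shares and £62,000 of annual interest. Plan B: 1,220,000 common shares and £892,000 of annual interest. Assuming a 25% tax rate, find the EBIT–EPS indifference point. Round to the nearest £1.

£2,668,491

At indifference, (EBIT − 62,000)(1 − t)/1,790,000 = (EBIT − 892,000)(1 − t)/1,220,000.
The (1 − t) factor cancels: (EBIT − 62,000) × 1,220,000 = (EBIT − 892,000) × 1,790,000.
EBIT × (1,790,000 − 1,220,000) = 892,000 × 1,790,000 − 62,000 × 1,220,000 = 1,521,040,000,000, so EBIT = 1,521,040,000,000 ÷ 570,000 = 2,668,491.23.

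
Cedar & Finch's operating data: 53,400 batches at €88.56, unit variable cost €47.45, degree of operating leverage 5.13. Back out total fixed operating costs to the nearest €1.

At 53,400 units, contribution = 53,400 × €41.11 = €2,195,274.00.
Since DOL = CM ÷ EBIT, EBIT = €2,195,274.00 ÷ 5.13 = €427,928.65.
Fixed costs = CM − EBIT = €2,195,274.00 − €427,928.65 = €1,767,345.

€1,767,345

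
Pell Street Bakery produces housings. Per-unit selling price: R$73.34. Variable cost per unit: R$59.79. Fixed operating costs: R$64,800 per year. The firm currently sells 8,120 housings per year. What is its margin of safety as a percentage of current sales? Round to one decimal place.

Each unit contributes R$73.34 − R$59.79 = R$13.55. Break-even units = R$64,800 ÷ R$13.55 = 4,782.29; break-even revenue = 4,782.29 × R$73.34 = R$350,732.99.
Current sales = 8,120 × R$73.34 = R$595,520.80.
Margin of safety = (R$595,520.80 − R$350,732.99) ÷ R$595,520.80 = 41.1%.

41.1%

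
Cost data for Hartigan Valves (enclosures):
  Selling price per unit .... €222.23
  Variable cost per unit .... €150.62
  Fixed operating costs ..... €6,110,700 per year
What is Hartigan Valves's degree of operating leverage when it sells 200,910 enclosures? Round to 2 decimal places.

At 200,910 units, contribution = 200,910 × €71.61 = €14,387,165.10.
Operating income = contribution − fixed costs = €14,387,165.10 − €6,110,700 = €8,276,465.10.
Degree of operating leverage = €14,387,165.10 / €8,276,465.10 = 1.7383.

1.74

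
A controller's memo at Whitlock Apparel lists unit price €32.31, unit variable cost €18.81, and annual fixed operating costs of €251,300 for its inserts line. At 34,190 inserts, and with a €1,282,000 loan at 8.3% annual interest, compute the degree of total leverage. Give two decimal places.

At 34,190 units, contribution = 34,190 × €13.50 = €461,565.00.
Subtracting fixed costs: EBIT = €461,565.00 − €251,300 = €210,265.00. Interest = €106,406.00.
DOL = €461,565.00 ÷ €210,265.00 = 2.1952; DFL = €210,265.00 ÷ €103,859.00 = 2.0245.
Combined leverage = 2.1952 × 2.0245 = 4.4442.

4.44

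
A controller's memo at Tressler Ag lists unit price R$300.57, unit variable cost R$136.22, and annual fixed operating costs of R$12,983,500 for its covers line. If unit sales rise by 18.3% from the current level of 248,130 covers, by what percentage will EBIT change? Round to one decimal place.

+26.8%

Total contribution margin = 248,130 × R$164.35 = R$40,780,165.50.
Subtracting fixed costs: EBIT = R$40,780,165.50 − R$12,983,500 = R$27,796,665.50.
Degree of operating leverage = R$40,780,165.50 / R$27,796,665.50 = 1.4671.
Operating income changes by 1.4671 × +18.3% = +26.8%.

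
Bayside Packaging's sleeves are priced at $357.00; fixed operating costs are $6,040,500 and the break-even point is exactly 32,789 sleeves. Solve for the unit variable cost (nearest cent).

$172.78

At break-even, FC = Q × (P − VC), so P − VC = $6,040,500 ÷ 32,789 = $184.2234.
Hence VC = price − CM = $357.00 − $184.2234 = $172.78.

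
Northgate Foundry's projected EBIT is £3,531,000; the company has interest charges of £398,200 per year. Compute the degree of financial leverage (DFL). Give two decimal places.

1.13

Annual interest charges come to £398,200.00.
Degree of financial leverage = EBIT / (EBIT − interest) = £3,531,000 / £3,132,800.00 = 1.1271.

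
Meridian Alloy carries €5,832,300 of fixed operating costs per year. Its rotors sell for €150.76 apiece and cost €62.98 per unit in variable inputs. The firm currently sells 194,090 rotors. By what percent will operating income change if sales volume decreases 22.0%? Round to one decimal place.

-33.5%

Contribution at this volume is 194,090 × €87.78 = €17,037,220.20.
Operating income = contribution − fixed costs = €17,037,220.20 − €5,832,300 = €11,204,920.20.
So DOL = total CM / EBIT = €17,037,220.20 / €11,204,920.20 = 1.5205.
So EBIT moves 1.5205 × (-22.0%) = -33.5%.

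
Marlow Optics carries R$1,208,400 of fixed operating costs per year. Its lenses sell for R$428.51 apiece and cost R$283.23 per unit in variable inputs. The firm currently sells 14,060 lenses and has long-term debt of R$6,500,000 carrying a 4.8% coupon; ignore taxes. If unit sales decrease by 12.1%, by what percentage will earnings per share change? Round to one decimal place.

Total contribution margin = 14,060 × R$145.28 = R$2,042,636.80.
EBIT = R$2,042,636.80 − R$1,208,400 = R$834,236.80.
Interest = R$312,000.00, so EBIT − I = R$522,236.80.
Degree of combined leverage = contribution ÷ (EBIT − I) = R$2,042,636.80 ÷ R$522,236.80 = 3.9113.
EPS therefore changes by 3.9113 × (-12.1%) = -47.3%.

-47.3%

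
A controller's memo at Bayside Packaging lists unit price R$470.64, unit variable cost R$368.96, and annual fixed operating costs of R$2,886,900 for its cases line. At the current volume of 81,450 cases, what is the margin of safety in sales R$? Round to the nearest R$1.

Unit CM = price − variable cost = R$470.64 − R$368.96 = R$101.68. Break-even units = R$2,886,900 ÷ R$101.68 = 28,392.01; break-even revenue = 28,392.01 × R$470.64 = R$13,362,417.55.
Current sales = 81,450 × R$470.64 = R$38,333,628.00.
Margin of safety = R$38,333,628.00 − R$13,362,417.55 = R$24,971,210.

R$24,971,210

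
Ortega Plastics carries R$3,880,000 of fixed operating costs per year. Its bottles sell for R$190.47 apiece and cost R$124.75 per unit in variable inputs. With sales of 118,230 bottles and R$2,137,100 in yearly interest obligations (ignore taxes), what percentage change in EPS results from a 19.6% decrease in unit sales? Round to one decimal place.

Total contribution margin = 118,230 × R$65.72 = R$7,770,075.60.
EBIT = R$7,770,075.60 − R$3,880,000 = R$3,890,075.60.
After interest of R$2,137,100.00, pre-tax earnings = R$1,752,975.60.
DCL = total CM / (EBIT − I) = R$7,770,075.60 / R$1,752,975.60 = 4.4325.
%ΔEPS = DCL × %ΔSales = 4.4325 × -19.6% = -86.9%.

-86.9%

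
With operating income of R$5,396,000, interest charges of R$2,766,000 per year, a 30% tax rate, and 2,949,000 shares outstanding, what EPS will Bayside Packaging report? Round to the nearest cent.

R$0.62

Pre-tax income = R$5,396,000 − R$2,766,000.00 = R$2,630,000.00.
After tax at 30%: net income = R$2,630,000.00 × 0.70 = R$1,841,000.00.
EPS = R$1,841,000.00 ÷ 2,949,000 = R$0.62.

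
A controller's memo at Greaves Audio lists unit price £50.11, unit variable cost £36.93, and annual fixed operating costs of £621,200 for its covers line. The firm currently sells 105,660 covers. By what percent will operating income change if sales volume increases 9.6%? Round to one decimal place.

Total contribution margin = 105,660 × £13.18 = £1,392,598.80.
EBIT = £1,392,598.80 − £621,200 = £771,398.80.
Degree of operating leverage = £1,392,598.80 / £771,398.80 = 1.8053.
Operating income changes by 1.8053 × +9.6% = +17.3%.

+17.3%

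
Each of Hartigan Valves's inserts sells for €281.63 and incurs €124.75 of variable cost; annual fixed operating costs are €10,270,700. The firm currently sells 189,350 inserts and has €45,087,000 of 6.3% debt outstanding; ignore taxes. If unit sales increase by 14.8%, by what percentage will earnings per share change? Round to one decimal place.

At 189,350 units, contribution = 189,350 × €156.88 = €29,705,228.00.
EBIT = €29,705,228.00 − €10,270,700 = €19,434,528.00.
After interest of €2,840,481.00, pre-tax earnings = €16,594,047.00.
DCL = total CM / (EBIT − I) = €29,705,228.00 / €16,594,047.00 = 1.7901.
%ΔEPS = DCL × %ΔSales = 1.7901 × +14.8% = +26.5%.

+26.5%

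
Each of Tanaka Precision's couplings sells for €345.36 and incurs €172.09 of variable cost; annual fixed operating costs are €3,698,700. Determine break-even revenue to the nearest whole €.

CM per unit = €345.36 − €172.09 = €173.27; CM ratio = €173.27 / €345.36 = 0.5017.
Break-even sales = FC ÷ CM ratio = €3,698,700 × €345.36 / €173.27 = €7,372,211.

€7,372,211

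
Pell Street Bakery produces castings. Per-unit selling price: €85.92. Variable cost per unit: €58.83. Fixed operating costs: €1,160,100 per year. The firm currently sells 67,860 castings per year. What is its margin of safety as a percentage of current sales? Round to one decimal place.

36.9%

Each unit contributes €85.92 − €58.83 = €27.09. Break-even units = €1,160,100 ÷ €27.09 = 42,823.92; break-even revenue = 42,823.92 × €85.92 = €3,679,431.23.
Actual sales revenue = 67,860 × €85.92 = €5,830,531.20.
Margin of safety = (€5,830,531.20 − €3,679,431.23) ÷ €5,830,531.20 = 36.9%.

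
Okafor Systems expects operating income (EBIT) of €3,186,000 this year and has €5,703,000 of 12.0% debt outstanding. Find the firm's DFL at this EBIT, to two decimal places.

1.27

Interest = €684,360.00.
DFL = EBIT ÷ (EBIT − I) = €3,186,000 ÷ (€3,186,000 − €684,360.00) = €3,186,000 ÷ €2,501,640.00 = 1.2736.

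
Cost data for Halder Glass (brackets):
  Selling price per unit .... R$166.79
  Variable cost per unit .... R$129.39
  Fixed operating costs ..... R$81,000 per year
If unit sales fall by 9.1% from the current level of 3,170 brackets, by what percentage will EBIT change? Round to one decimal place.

Total contribution margin = 3,170 × R$37.40 = R$118,558.00.
Subtracting fixed costs: EBIT = R$118,558.00 − R$81,000 = R$37,558.00.
Degree of operating leverage = R$118,558.00 / R$37,558.00 = 3.1567.
%ΔEBIT = DOL × %ΔSales = 3.1567 × -9.1% = -28.7%.

-28.7%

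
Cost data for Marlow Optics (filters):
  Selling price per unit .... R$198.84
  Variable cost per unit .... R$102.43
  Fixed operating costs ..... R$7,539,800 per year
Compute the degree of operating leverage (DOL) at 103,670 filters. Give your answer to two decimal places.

4.07

Contribution at this volume is 103,670 × R$96.41 = R$9,994,824.70.
Operating income = contribution − fixed costs = R$9,994,824.70 − R$7,539,800 = R$2,455,024.70.
So DOL = total CM / EBIT = R$9,994,824.70 / R$2,455,024.70 = 4.0712.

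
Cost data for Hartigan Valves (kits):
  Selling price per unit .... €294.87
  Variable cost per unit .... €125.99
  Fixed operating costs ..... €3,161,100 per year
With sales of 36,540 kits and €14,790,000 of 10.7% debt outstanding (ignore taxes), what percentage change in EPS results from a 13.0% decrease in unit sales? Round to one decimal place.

-56.2%

Contribution at this volume is 36,540 × €168.88 = €6,170,875.20.
Subtracting fixed costs: EBIT = €6,170,875.20 − €3,161,100 = €3,009,775.20.
After interest of €1,582,530.00, pre-tax earnings = €1,427,245.20.
Degree of combined leverage = contribution ÷ (EBIT − I) = €6,170,875.20 ÷ €1,427,245.20 = 4.3236.
%ΔEPS = DCL × %ΔSales = 4.3236 × -13.0% = -56.2%.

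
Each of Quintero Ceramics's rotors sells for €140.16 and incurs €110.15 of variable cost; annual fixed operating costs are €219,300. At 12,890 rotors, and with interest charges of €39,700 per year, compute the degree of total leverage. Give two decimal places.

At 12,890 units, contribution = 12,890 × €30.01 = €386,828.90.
Subtracting fixed costs: EBIT = €386,828.90 − €219,300 = €167,528.90. Interest = €39,700.00, so EBIT − I = €127,828.90.
Degree of total leverage = total CM / (EBIT − interest) = €386,828.90 / €127,828.90 = 3.0261.

3.03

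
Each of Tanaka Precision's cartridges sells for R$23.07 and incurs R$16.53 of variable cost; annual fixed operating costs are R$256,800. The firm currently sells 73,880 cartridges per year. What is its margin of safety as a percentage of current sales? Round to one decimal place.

Contribution margin per unit = R$23.07 − R$16.53 = R$6.54. Break-even units = R$256,800 ÷ R$6.54 = 39,266.06; break-even revenue = 39,266.06 × R$23.07 = R$905,867.89.
Actual sales revenue = 73,880 × R$23.07 = R$1,704,411.60.
Margin of safety = (R$1,704,411.60 − R$905,867.89) ÷ R$1,704,411.60 = 46.9%.

46.9%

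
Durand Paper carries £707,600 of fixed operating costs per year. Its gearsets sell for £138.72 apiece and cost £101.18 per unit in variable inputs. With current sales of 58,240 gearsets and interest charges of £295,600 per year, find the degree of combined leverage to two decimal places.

Total contribution margin = 58,240 × £37.54 = £2,186,329.60.
EBIT = £2,186,329.60 − £707,600 = £1,478,729.60. Interest = £295,600.00, so EBIT − I = £1,183,129.60.
DCL = contribution ÷ (EBIT − I) = £2,186,329.60 ÷ £1,183,129.60 = 1.8479.

1.85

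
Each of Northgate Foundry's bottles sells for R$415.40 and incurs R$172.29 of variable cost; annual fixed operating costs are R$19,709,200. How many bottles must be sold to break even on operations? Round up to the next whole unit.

Each unit contributes R$415.40 − R$172.29 = R$243.11.
Units to break even: R$19,709,200 ÷ R$243.11 = 81,071.12, rounded up to 81,072.

81,072 bottles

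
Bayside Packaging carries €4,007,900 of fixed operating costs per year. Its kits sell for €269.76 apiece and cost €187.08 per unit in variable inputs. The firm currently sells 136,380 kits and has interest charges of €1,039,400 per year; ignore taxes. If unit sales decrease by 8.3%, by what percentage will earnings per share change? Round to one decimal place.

-15.0%

At 136,380 units, contribution = 136,380 × €82.68 = €11,275,898.40.
Subtracting fixed costs: EBIT = €11,275,898.40 − €4,007,900 = €7,267,998.40.
Interest = €1,039,400.00, so EBIT − I = €6,228,598.40.
Degree of combined leverage = contribution ÷ (EBIT − I) = €11,275,898.40 ÷ €6,228,598.40 = 1.8103.
%ΔEPS = DCL × %ΔSales = 1.8103 × -8.3% = -15.0%.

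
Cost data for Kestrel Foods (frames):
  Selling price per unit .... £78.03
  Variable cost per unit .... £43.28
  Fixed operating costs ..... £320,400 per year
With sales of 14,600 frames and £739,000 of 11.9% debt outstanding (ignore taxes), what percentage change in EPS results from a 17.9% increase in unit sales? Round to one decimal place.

Contribution at this volume is 14,600 × £34.75 = £507,350.00.
Subtracting fixed costs: EBIT = £507,350.00 − £320,400 = £186,950.00.
After interest of £87,941.00, pre-tax earnings = £99,009.00.
DCL = total CM / (EBIT − I) = £507,350.00 / £99,009.00 = 5.1243.
EPS therefore changes by 5.1243 × (+17.9%) = +91.7%.

+91.7%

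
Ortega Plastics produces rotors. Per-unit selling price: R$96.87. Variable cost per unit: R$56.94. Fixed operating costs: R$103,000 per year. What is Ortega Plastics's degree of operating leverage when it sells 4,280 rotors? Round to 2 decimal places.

2.52

Contribution at this volume is 4,280 × R$39.93 = R$170,900.40.
EBIT = R$170,900.40 − R$103,000 = R$67,900.40.
Degree of operating leverage = R$170,900.40 / R$67,900.40 = 2.5169.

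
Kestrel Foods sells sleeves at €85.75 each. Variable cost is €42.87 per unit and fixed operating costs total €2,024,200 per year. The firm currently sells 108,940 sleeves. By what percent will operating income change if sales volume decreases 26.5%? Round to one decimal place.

-46.8%

Contribution at this volume is 108,940 × €42.88 = €4,671,347.20.
EBIT = €4,671,347.20 − €2,024,200 = €2,647,147.20.
Degree of operating leverage = €4,671,347.20 / €2,647,147.20 = 1.7647.
Operating income changes by 1.7647 × -26.5% = -46.8%.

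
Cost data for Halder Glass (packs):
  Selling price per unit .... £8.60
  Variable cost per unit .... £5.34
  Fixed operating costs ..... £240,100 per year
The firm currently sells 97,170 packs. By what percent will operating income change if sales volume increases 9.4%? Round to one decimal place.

Total contribution margin = 97,170 × £3.26 = £316,774.20.
Subtracting fixed costs: EBIT = £316,774.20 − £240,100 = £76,674.20.
Degree of operating leverage = £316,774.20 / £76,674.20 = 4.1314.
Operating income changes by 4.1314 × +9.4% = +38.8%.

+38.8%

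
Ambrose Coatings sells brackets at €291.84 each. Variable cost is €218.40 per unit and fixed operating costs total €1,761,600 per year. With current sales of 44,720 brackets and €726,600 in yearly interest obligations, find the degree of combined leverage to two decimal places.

Total contribution margin = 44,720 × €73.44 = €3,284,236.80.
Subtracting fixed costs: EBIT = €3,284,236.80 − €1,761,600 = €1,522,636.80. Interest = €726,600.00.
DOL = €3,284,236.80 ÷ €1,522,636.80 = 2.1569; DFL = €1,522,636.80 ÷ €796,036.80 = 1.9128.
Combined leverage = 2.1569 × 1.9128 = 4.1257.

4.13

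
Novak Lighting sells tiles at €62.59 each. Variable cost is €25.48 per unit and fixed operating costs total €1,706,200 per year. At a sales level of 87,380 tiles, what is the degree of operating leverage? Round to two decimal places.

2.11

Contribution at this volume is 87,380 × €37.11 = €3,242,671.80.
Operating income = contribution − fixed costs = €3,242,671.80 − €1,706,200 = €1,536,471.80.
DOL = contribution ÷ EBIT = €3,242,671.80 ÷ €1,536,471.80 = 2.1105.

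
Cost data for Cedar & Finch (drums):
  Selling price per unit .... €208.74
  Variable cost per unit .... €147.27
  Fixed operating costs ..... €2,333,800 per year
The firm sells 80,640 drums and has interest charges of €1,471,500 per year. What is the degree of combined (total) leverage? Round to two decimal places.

4.30

Total contribution margin = 80,640 × €61.47 = €4,956,940.80.
EBIT = €4,956,940.80 − €2,333,800 = €2,623,140.80. Interest = €1,471,500.00, so EBIT − I = €1,151,640.80.
DCL = contribution ÷ (EBIT − I) = €4,956,940.80 ÷ €1,151,640.80 = 4.3042.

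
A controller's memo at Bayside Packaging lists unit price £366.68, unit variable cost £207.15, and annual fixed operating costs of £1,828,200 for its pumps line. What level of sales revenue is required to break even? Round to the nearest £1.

£4,202,121

CM per unit = £366.68 − £207.15 = £159.53; CM ratio = £159.53 / £366.68 = 0.4351.
Break-even sales = FC ÷ CM ratio = £1,828,200 × £366.68 / £159.53 = £4,202,121.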